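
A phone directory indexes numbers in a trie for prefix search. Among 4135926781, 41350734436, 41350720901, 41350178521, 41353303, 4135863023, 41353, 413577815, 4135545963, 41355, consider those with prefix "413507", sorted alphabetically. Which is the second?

41350734436

DFS of the "413507" subtree visits, in order: "41350720901", "41350734436"
The 2nd is 41350734436.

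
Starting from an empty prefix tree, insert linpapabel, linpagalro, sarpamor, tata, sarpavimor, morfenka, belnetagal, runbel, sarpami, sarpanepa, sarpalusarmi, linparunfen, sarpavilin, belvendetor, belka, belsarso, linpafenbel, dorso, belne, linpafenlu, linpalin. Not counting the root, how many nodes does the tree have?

Insert word by word; a character creates a node only if that edge doesn't already exist:
  "linpapabel" → 10 new (l, i, n, p, a, p, a, b, e, l)
  "linpagalro" → prefix "linpa" already present; 5 new (g, a, l, r, o)
  "sarpamor" → 8 new (s, a, r, p, a, m, o, r)
  "tata" → 4 new (t, a, t, a)
  "sarpavimor" → prefix "sarpa" already present; 5 new (v, i, m, o, r)
  "morfenka" → 8 new (m, o, r, f, e, n, k, a)
  "belnetagal" → 10 new (b, e, l, n, e, t, a, g, a, l)
  "runbel" → 6 new (r, u, n, b, e, l)
  "sarpami" → prefix "sarpam" already present; 1 new (i)
  "sarpanepa" → prefix "sarpa" already present; 4 new (n, e, p, a)
  "sarpalusarmi" → prefix "sarpa" already present; 7 new (l, u, s, a, r, m, i)
  "linparunfen" → prefix "linpa" already present; 6 new (r, u, n, f, e, n)
  "sarpavilin" → prefix "sarpavi" already present; 3 new (l, i, n)
  "belvendetor" → prefix "bel" already present; 8 new (v, e, n, d, e, t, o, r)
  "belka" → prefix "bel" already present; 2 new (k, a)
  "belsarso" → prefix "bel" already present; 5 new (s, a, r, s, o)
  "linpafenbel" → prefix "linpa" already present; 6 new (f, e, n, b, e, l)
  "dorso" → 5 new (d, o, r, s, o)
  "belne" → prefix "belne" already present; 0 new (none)
  "linpafenlu" → prefix "linpafen" already present; 2 new (l, u)
  "linpalin" → prefix "linpa" already present; 3 new (l, i, n)
Total nodes = 10 + 5 + 8 + 4 + 5 + 8 + 10 + 6 + 1 + 4 + 7 + 6 + 3 + 8 + 2 + 5 + 6 + 5 + 0 + 2 + 3 = 108

108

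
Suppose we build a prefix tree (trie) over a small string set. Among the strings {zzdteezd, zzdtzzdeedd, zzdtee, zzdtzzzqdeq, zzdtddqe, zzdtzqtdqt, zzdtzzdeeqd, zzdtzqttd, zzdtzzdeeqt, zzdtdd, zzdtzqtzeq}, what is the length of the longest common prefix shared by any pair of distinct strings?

The deepest shared node is where two words last agree before diverging.
"zzdtzzdeeqd" and "zzdtzzdeeqt" agree on "zzdtzzdeeq" (10 characters) before diverging; nothing deeper is shared.
Longest shared-prefix length: 10

10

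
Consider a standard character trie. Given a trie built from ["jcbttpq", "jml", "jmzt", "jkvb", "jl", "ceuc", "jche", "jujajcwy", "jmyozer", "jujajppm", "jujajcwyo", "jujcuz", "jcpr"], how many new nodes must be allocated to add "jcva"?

"jc" is already a path in the trie; the remaining "va" must be added.
New nodes needed: |"jcva"| − 2 = 4 − 2 = 2.

2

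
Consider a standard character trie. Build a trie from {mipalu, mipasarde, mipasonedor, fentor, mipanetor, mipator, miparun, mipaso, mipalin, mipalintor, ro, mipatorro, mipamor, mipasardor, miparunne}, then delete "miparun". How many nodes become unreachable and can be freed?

After clearing the end-marker at "miparun", prune upward until reaching a node still needed by another word.
Every node on "miparun" is still needed (e.g. by "miparunne"), so nothing is freed.
Nodes removed: 0

0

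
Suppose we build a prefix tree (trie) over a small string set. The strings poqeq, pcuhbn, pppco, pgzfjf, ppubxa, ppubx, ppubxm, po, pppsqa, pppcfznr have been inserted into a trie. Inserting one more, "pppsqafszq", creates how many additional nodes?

4

Walking "pppsqafszq" from the root, the first 6 characters ("pppsqa") follow existing edges; "f" is the first miss.
So 10 − 6 = 4 new nodes.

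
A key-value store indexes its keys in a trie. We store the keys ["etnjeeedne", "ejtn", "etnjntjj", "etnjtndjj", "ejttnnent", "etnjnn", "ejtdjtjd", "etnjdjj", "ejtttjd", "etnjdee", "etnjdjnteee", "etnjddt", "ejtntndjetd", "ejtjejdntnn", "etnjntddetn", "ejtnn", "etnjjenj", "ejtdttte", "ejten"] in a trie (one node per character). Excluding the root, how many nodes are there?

Trace insertions, counting only characters that open a new branch:
  "etnjeeedne" → 10 new (e, t, n, j, e, e, e, d, n, e)
  "ejtn" → prefix "e" already present; 3 new (j, t, n)
  "etnjntjj" → prefix "etnj" already present; 4 new (n, t, j, j)
  "etnjtndjj" → prefix "etnj" already present; 5 new (t, n, d, j, j)
  "ejttnnent" → prefix "ejt" already present; 6 new (t, n, n, e, n, t)
  "etnjnn" → prefix "etnjn" already present; 1 new (n)
  "ejtdjtjd" → prefix "ejt" already present; 5 new (d, j, t, j, d)
  "etnjdjj" → prefix "etnj" already present; 3 new (d, j, j)
  "ejtttjd" → prefix "ejtt" already present; 3 new (t, j, d)
  "etnjdee" → prefix "etnjd" already present; 2 new (e, e)
  "etnjdjnteee" → prefix "etnjdj" already present; 5 new (n, t, e, e, e)
  "etnjddt" → prefix "etnjd" already present; 2 new (d, t)
  "ejtntndjetd" → prefix "ejtn" already present; 7 new (t, n, d, j, e, t, d)
  "ejtjejdntnn" → prefix "ejt" already present; 8 new (j, e, j, d, n, t, n, n)
  "etnjntddetn" → prefix "etnjnt" already present; 5 new (d, d, e, t, n)
  "ejtnn" → prefix "ejtn" already present; 1 new (n)
  "etnjjenj" → prefix "etnj" already present; 4 new (j, e, n, j)
  "ejtdttte" → prefix "ejtd" already present; 4 new (t, t, t, e)
  "ejten" → prefix "ejt" already present; 2 new (e, n)
Total nodes = 10 + 3 + 4 + 5 + 6 + 1 + 5 + 3 + 3 + 2 + 5 + 2 + 7 + 8 + 5 + 1 + 4 + 4 + 2 = 80

80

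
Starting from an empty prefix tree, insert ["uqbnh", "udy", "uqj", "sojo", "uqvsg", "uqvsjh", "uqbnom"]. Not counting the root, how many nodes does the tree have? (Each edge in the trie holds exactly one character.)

19

Trie structure (* marks end of a word):
(root)
├─ s
│  └─ o
│     └─ j
│        └─ o *
└─ u
   ├─ d
   │  └─ y *
   └─ q
      ├─ b
      │  └─ n
      │     ├─ h *
      │     └─ o
      │        └─ m *
      ├─ j *
      └─ v
         └─ s
            ├─ g *
            └─ j
               └─ h *
Counting every labelled node above: 19.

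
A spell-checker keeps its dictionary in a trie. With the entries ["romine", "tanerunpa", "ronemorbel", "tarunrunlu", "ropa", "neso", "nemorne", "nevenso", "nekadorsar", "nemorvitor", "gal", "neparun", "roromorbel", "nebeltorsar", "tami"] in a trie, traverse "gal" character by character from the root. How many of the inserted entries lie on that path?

1

Check each prefix of "gal" against the stored set — each match is an end-marker on the path.
Prefixes of the query that are stored words: "gal"
Count: 1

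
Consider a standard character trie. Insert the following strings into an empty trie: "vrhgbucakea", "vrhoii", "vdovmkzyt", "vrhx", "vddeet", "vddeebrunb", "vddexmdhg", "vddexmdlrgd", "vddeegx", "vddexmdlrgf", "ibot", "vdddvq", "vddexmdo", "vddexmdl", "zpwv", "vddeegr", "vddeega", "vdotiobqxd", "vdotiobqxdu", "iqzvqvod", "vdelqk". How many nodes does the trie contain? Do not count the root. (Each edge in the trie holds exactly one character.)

77

For each word, the new-node count is its length minus the longest prefix already in the trie:
  "vrhgbucakea" → 11 new (v, r, h, g, b, u, c, a, k, e, a)
  "vrhoii" → prefix "vrh" already present; 3 new (o, i, i)
  "vdovmkzyt" → prefix "v" already present; 8 new (d, o, v, m, k, z, y, t)
  "vrhx" → prefix "vrh" already present; 1 new (x)
  "vddeet" → prefix "vd" already present; 4 new (d, e, e, t)
  "vddeebrunb" → prefix "vddee" already present; 5 new (b, r, u, n, b)
  "vddexmdhg" → prefix "vdde" already present; 5 new (x, m, d, h, g)
  "vddexmdlrgd" → prefix "vddexmd" already present; 4 new (l, r, g, d)
  "vddeegx" → prefix "vddee" already present; 2 new (g, x)
  "vddexmdlrgf" → prefix "vddexmdlrg" already present; 1 new (f)
  "ibot" → 4 new (i, b, o, t)
  "vdddvq" → prefix "vdd" already present; 3 new (d, v, q)
  "vddexmdo" → prefix "vddexmd" already present; 1 new (o)
  "vddexmdl" → prefix "vddexmdl" already present; 0 new (none)
  "zpwv" → 4 new (z, p, w, v)
  "vddeegr" → prefix "vddeeg" already present; 1 new (r)
  "vddeega" → prefix "vddeeg" already present; 1 new (a)
  "vdotiobqxd" → prefix "vdo" already present; 7 new (t, i, o, b, q, x, d)
  "vdotiobqxdu" → prefix "vdotiobqxd" already present; 1 new (u)
  "iqzvqvod" → prefix "i" already present; 7 new (q, z, v, q, v, o, d)
  "vdelqk" → prefix "vd" already present; 4 new (e, l, q, k)
Total nodes = 11 + 3 + 8 + 1 + 4 + 5 + 5 + 4 + 2 + 1 + 4 + 3 + 1 + 0 + 4 + 1 + 1 + 7 + 1 + 7 + 4 = 77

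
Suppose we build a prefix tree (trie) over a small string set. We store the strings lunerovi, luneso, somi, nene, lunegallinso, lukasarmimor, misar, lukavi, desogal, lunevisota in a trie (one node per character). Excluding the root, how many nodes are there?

For each word, the new-node count is its length minus the longest prefix already in the trie:
  "lunerovi" → 8 new (l, u, n, e, r, o, v, i)
  "luneso" → prefix "lune" already present; 2 new (s, o)
  "somi" → 4 new (s, o, m, i)
  "nene" → 4 new (n, e, n, e)
  "lunegallinso" → prefix "lune" already present; 8 new (g, a, l, l, i, n, s, o)
  "lukasarmimor" → prefix "lu" already present; 10 new (k, a, s, a, r, m, i, m, o, r)
  "misar" → 5 new (m, i, s, a, r)
  "lukavi" → prefix "luka" already present; 2 new (v, i)
  "desogal" → 7 new (d, e, s, o, g, a, l)
  "lunevisota" → prefix "lune" already present; 6 new (v, i, s, o, t, a)
Total nodes = 8 + 2 + 4 + 4 + 8 + 10 + 5 + 2 + 7 + 6 = 56

56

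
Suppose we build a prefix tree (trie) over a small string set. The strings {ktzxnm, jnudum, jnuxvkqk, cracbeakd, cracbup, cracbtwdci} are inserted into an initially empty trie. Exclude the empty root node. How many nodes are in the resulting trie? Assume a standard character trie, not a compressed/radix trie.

Trie structure (* marks end of a word):
(root)
├─ c
│  └─ r
│     └─ a
│        └─ c
│           └─ b
│              ├─ e
│              │  └─ a
│              │     └─ k
│              │        └─ d *
│              ├─ t
│              │  └─ w
│              │     └─ d
│              │        └─ c
│              │           └─ i *
│              └─ u
│                 └─ p *
├─ j
│  └─ n
│     └─ u
│        ├─ d
│        │  └─ u
│        │     └─ m *
│        └─ x
│           └─ v
│              └─ k
│                 └─ q
│                    └─ k *
└─ k
   └─ t
      └─ z
         └─ x
            └─ n
               └─ m *
Counting every labelled node above: 33.

33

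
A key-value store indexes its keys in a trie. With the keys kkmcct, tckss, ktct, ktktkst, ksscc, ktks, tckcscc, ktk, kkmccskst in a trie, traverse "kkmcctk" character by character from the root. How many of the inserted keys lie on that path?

Check each prefix of "kkmcctk" against the stored set — each match is an end-marker on the path.
Prefixes of the query that are stored words: "kkmcct"
Count: 1

1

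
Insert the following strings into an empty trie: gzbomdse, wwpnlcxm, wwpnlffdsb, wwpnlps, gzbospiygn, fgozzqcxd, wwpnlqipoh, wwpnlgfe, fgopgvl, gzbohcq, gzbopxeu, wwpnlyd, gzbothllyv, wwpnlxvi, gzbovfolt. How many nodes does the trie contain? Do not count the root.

For each word, the new-node count is its length minus the longest prefix already in the trie:
  "gzbomdse" → 8 new (g, z, b, o, m, d, s, e)
  "wwpnlcxm" → 8 new (w, w, p, n, l, c, x, m)
  "wwpnlffdsb" → prefix "wwpnl" already present; 5 new (f, f, d, s, b)
  "wwpnlps" → prefix "wwpnl" already present; 2 new (p, s)
  "gzbospiygn" → prefix "gzbo" already present; 6 new (s, p, i, y, g, n)
  "fgozzqcxd" → 9 new (f, g, o, z, z, q, c, x, d)
  "wwpnlqipoh" → prefix "wwpnl" already present; 5 new (q, i, p, o, h)
  "wwpnlgfe" → prefix "wwpnl" already present; 3 new (g, f, e)
  "fgopgvl" → prefix "fgo" already present; 4 new (p, g, v, l)
  "gzbohcq" → prefix "gzbo" already present; 3 new (h, c, q)
  "gzbopxeu" → prefix "gzbo" already present; 4 new (p, x, e, u)
  "wwpnlyd" → prefix "wwpnl" already present; 2 new (y, d)
  "gzbothllyv" → prefix "gzbo" already present; 6 new (t, h, l, l, y, v)
  "wwpnlxvi" → prefix "wwpnl" already present; 3 new (x, v, i)
  "gzbovfolt" → prefix "gzbo" already present; 5 new (v, f, o, l, t)
Total nodes = 8 + 8 + 5 + 2 + 6 + 9 + 5 + 3 + 4 + 3 + 4 + 2 + 6 + 3 + 5 = 73

73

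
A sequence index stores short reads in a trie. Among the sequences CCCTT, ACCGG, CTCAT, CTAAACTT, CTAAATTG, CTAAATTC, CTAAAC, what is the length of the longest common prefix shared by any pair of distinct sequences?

Look for the deepest trie node that still has at least two words in its subtree.
e.g. "CTAAATTC" and "CTAAATTG" share the prefix "CTAAATT" of length 7; no pair shares a longer one.
Longest shared-prefix length: 7

7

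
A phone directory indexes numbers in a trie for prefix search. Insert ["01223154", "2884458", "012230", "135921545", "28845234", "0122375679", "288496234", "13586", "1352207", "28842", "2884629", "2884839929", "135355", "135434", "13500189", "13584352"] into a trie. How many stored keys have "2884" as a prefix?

6

Walk to "2884"; the words in its subtree are exactly those with that prefix.
Matches: "28842", "2884458", "28845234", "2884629", "2884839929", "288496234"
Count: 6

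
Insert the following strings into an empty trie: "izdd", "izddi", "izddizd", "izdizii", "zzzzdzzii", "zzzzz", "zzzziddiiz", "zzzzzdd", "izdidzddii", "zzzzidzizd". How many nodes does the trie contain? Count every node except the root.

Trace insertions, counting only characters that open a new branch:
  "izdd" → 4 new (i, z, d, d)
  "izddi" → prefix "izdd" already present; 1 new (i)
  "izddizd" → prefix "izddi" already present; 2 new (z, d)
  "izdizii" → prefix "izd" already present; 4 new (i, z, i, i)
  "zzzzdzzii" → 9 new (z, z, z, z, d, z, z, i, i)
  "zzzzz" → prefix "zzzz" already present; 1 new (z)
  "zzzziddiiz" → prefix "zzzz" already present; 6 new (i, d, d, i, i, z)
  "zzzzzdd" → prefix "zzzzz" already present; 2 new (d, d)
  "izdidzddii" → prefix "izdi" already present; 6 new (d, z, d, d, i, i)
  "zzzzidzizd" → prefix "zzzzid" already present; 4 new (z, i, z, d)
Total nodes = 4 + 1 + 2 + 4 + 9 + 1 + 6 + 2 + 6 + 4 = 39

39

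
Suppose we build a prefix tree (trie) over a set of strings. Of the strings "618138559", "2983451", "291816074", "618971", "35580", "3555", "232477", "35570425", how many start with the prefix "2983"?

1

Walk to "2983"; the words in its subtree are exactly those with that prefix.
Matches: "2983451"
Count: 1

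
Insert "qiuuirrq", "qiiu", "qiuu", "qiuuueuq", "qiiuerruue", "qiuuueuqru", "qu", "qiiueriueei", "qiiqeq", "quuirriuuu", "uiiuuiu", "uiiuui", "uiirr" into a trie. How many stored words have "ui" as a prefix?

3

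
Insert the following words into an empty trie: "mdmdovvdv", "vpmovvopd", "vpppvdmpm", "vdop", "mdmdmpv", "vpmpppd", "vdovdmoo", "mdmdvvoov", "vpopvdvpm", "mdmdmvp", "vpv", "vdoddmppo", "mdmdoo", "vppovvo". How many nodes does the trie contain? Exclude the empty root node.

For each word, the new-node count is its length minus the longest prefix already in the trie:
  "mdmdovvdv" → 9 new (m, d, m, d, o, v, v, d, v)
  "vpmovvopd" → 9 new (v, p, m, o, v, v, o, p, d)
  "vpppvdmpm" → prefix "vp" already present; 7 new (p, p, v, d, m, p, m)
  "vdop" → prefix "v" already present; 3 new (d, o, p)
  "mdmdmpv" → prefix "mdmd" already present; 3 new (m, p, v)
  "vpmpppd" → prefix "vpm" already present; 4 new (p, p, p, d)
  "vdovdmoo" → prefix "vdo" already present; 5 new (v, d, m, o, o)
  "mdmdvvoov" → prefix "mdmd" already present; 5 new (v, v, o, o, v)
  "vpopvdvpm" → prefix "vp" already present; 7 new (o, p, v, d, v, p, m)
  "mdmdmvp" → prefix "mdmdm" already present; 2 new (v, p)
  "vpv" → prefix "vp" already present; 1 new (v)
  "vdoddmppo" → prefix "vdo" already present; 6 new (d, d, m, p, p, o)
  "mdmdoo" → prefix "mdmdo" already present; 1 new (o)
  "vppovvo" → prefix "vpp" already present; 4 new (o, v, v, o)
Total nodes = 9 + 9 + 7 + 3 + 3 + 4 + 5 + 5 + 7 + 2 + 1 + 6 + 1 + 4 = 66

66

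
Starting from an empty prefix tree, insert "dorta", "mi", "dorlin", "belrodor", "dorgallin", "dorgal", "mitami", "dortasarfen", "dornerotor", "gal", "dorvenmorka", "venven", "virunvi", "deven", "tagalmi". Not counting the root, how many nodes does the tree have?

75

Trace insertions, counting only characters that open a new branch:
  "dorta" → 5 new (d, o, r, t, a)
  "mi" → 2 new (m, i)
  "dorlin" → prefix "dor" already present; 3 new (l, i, n)
  "belrodor" → 8 new (b, e, l, r, o, d, o, r)
  "dorgallin" → prefix "dor" already present; 6 new (g, a, l, l, i, n)
  "dorgal" → prefix "dorgal" already present; 0 new (none)
  "mitami" → prefix "mi" already present; 4 new (t, a, m, i)
  "dortasarfen" → prefix "dorta" already present; 6 new (s, a, r, f, e, n)
  "dornerotor" → prefix "dor" already present; 7 new (n, e, r, o, t, o, r)
  "gal" → 3 new (g, a, l)
  "dorvenmorka" → prefix "dor" already present; 8 new (v, e, n, m, o, r, k, a)
  "venven" → 6 new (v, e, n, v, e, n)
  "virunvi" → prefix "v" already present; 6 new (i, r, u, n, v, i)
  "deven" → prefix "d" already present; 4 new (e, v, e, n)
  "tagalmi" → 7 new (t, a, g, a, l, m, i)
Total nodes = 5 + 2 + 3 + 8 + 6 + 0 + 4 + 6 + 7 + 3 + 8 + 6 + 6 + 4 + 7 = 75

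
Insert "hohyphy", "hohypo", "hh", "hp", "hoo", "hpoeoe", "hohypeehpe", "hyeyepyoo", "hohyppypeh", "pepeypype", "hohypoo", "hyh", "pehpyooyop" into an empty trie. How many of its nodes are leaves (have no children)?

A leaf is a node with no children — equivalently, the end of a word that is not a proper prefix of any other stored word.
Those words: "hh", "hohypeehpe", "hohyphy", "hohypoo", "hohyppypeh", "hoo", "hpoeoe", "hyeyepyoo", "hyh", "pehpyooyop", "pepeypype"
Leaf count: 11

11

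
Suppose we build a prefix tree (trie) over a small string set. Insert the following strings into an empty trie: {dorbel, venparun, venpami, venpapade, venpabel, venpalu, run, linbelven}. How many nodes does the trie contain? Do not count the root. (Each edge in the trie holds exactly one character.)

For each word, the new-node count is its length minus the longest prefix already in the trie:
  "dorbel" → 6 new (d, o, r, b, e, l)
  "venparun" → 8 new (v, e, n, p, a, r, u, n)
  "venpami" → prefix "venpa" already present; 2 new (m, i)
  "venpapade" → prefix "venpa" already present; 4 new (p, a, d, e)
  "venpabel" → prefix "venpa" already present; 3 new (b, e, l)
  "venpalu" → prefix "venpa" already present; 2 new (l, u)
  "run" → 3 new (r, u, n)
  "linbelven" → 9 new (l, i, n, b, e, l, v, e, n)
Total nodes = 6 + 8 + 2 + 4 + 3 + 2 + 3 + 9 = 37

37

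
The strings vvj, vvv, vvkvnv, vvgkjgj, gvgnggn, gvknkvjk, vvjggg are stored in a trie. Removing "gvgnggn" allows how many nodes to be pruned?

After clearing the end-marker at "gvgnggn", prune upward until reaching a node still needed by another word.
The suffix "gnggn" (5 nodes) is used only by "gvgnggn"; the node for "gv" still has the child "k", so pruning stops there.
Nodes removed: 5

5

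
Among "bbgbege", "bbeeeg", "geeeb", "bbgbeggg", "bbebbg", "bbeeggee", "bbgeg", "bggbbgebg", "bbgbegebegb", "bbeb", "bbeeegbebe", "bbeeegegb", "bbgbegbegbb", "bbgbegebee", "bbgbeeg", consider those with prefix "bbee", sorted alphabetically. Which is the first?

bbeeeg

Words with prefix "bbee", in lexicographic order: "bbeeeg", "bbeeegbebe", "bbeeegegb", "bbeeggee"
Position 1: bbeeeg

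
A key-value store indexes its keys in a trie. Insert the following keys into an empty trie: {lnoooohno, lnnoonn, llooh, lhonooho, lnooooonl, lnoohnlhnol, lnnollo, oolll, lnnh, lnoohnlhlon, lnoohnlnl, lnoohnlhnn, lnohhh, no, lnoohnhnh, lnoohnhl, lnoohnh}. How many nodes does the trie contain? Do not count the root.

59

For each word, the new-node count is its length minus the longest prefix already in the trie:
  "lnoooohno" → 9 new (l, n, o, o, o, o, h, n, o)
  "lnnoonn" → prefix "ln" already present; 5 new (n, o, o, n, n)
  "llooh" → prefix "l" already present; 4 new (l, o, o, h)
  "lhonooho" → prefix "l" already present; 7 new (h, o, n, o, o, h, o)
  "lnooooonl" → prefix "lnoooo" already present; 3 new (o, n, l)
  "lnoohnlhnol" → prefix "lnoo" already present; 7 new (h, n, l, h, n, o, l)
  "lnnollo" → prefix "lnno" already present; 3 new (l, l, o)
  "oolll" → 5 new (o, o, l, l, l)
  "lnnh" → prefix "lnn" already present; 1 new (h)
  "lnoohnlhlon" → prefix "lnoohnlh" already present; 3 new (l, o, n)
  "lnoohnlnl" → prefix "lnoohnl" already present; 2 new (n, l)
  "lnoohnlhnn" → prefix "lnoohnlhn" already present; 1 new (n)
  "lnohhh" → prefix "lno" already present; 3 new (h, h, h)
  "no" → 2 new (n, o)
  "lnoohnhnh" → prefix "lnoohn" already present; 3 new (h, n, h)
  "lnoohnhl" → prefix "lnoohnh" already present; 1 new (l)
  "lnoohnh" → prefix "lnoohnh" already present; 0 new (none)
Total nodes = 9 + 5 + 4 + 7 + 3 + 7 + 3 + 5 + 1 + 3 + 2 + 1 + 3 + 2 + 3 + 1 + 0 = 59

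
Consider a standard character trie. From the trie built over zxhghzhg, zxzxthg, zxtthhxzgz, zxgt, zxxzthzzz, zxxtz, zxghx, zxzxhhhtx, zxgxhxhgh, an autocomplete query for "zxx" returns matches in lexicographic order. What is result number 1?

Filter for "zxx…" and sort: "zxxtz", "zxxzthzzz"
Position 1: zxxtz

zxxtz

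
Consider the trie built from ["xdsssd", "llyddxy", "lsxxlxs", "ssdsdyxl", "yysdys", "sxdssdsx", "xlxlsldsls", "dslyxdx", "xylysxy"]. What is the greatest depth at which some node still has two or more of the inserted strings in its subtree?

Equivalently: take the maximum, over all pairs, of their longest common prefix length.
e.g. "llyddxy" and "lsxxlxs" share the prefix "l" of length 1; no pair shares a longer one.
Longest shared-prefix length: 1

1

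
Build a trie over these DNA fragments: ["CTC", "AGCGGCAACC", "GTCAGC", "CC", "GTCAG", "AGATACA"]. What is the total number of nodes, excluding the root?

25

Insert word by word; a character creates a node only if that edge doesn't already exist:
  "CTC" → 3 new (C, T, C)
  "AGCGGCAACC" → 10 new (A, G, C, G, G, C, A, A, C, C)
  "GTCAGC" → 6 new (G, T, C, A, G, C)
  "CC" → prefix "C" already present; 1 new (C)
  "GTCAG" → prefix "GTCAG" already present; 0 new (none)
  "AGATACA" → prefix "AG" already present; 5 new (A, T, A, C, A)
Total nodes = 3 + 10 + 6 + 1 + 0 + 5 = 25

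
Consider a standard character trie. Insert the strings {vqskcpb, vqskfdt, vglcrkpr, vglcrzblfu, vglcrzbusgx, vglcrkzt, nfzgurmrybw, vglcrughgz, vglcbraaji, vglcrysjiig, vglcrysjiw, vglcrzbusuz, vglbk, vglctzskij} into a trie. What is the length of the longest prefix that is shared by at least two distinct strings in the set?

9

Equivalently: take the maximum, over all pairs, of their longest common prefix length.
"vglcrysjiig" and "vglcrysjiw" agree on "vglcrysji" (9 characters) before diverging; nothing deeper is shared.
Longest shared-prefix length: 9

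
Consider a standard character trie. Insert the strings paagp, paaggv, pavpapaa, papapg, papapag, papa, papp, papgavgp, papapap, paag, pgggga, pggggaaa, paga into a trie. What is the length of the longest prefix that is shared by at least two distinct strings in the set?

Equivalently: take the maximum, over all pairs, of their longest common prefix length.
"papapag" and "papapap" agree on "papapa" (6 characters) before diverging; nothing deeper is shared.
Longest shared-prefix length: 6

6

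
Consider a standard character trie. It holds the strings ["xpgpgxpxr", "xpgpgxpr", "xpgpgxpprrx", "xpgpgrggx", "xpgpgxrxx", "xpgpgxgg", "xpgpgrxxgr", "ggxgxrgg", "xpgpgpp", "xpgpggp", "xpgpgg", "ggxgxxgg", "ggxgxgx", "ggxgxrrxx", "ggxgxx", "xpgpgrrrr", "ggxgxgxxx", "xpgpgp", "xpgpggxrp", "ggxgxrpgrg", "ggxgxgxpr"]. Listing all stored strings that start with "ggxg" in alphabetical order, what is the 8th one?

ggxgxxgg

Filter for "ggxg…" and sort: "ggxgxgx", "ggxgxgxpr", "ggxgxgxxx", "ggxgxrgg", "ggxgxrpgrg", "ggxgxrrxx", "ggxgxx", "ggxgxxgg"
Position 8: ggxgxxgg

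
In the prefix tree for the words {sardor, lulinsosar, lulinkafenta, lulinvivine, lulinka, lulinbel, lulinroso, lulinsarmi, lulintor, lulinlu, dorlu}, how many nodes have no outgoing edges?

A leaf is a node with no children — equivalently, the end of a word that is not a proper prefix of any other stored word.
Those words: "dorlu", "lulinbel", "lulinkafenta", "lulinlu", "lulinroso", "lulinsarmi", "lulinsosar", "lulintor", "lulinvivine", "sardor"
Leaf count: 10

10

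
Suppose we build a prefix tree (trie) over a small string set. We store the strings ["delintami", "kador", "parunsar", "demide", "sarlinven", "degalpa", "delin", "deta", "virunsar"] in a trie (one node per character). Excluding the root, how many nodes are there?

50

Insert word by word; a character creates a node only if that edge doesn't already exist:
  "delintami" → 9 new (d, e, l, i, n, t, a, m, i)
  "kador" → 5 new (k, a, d, o, r)
  "parunsar" → 8 new (p, a, r, u, n, s, a, r)
  "demide" → prefix "de" already present; 4 new (m, i, d, e)
  "sarlinven" → 9 new (s, a, r, l, i, n, v, e, n)
  "degalpa" → prefix "de" already present; 5 new (g, a, l, p, a)
  "delin" → prefix "delin" already present; 0 new (none)
  "deta" → prefix "de" already present; 2 new (t, a)
  "virunsar" → 8 new (v, i, r, u, n, s, a, r)
Total nodes = 9 + 5 + 8 + 4 + 9 + 5 + 0 + 2 + 8 = 50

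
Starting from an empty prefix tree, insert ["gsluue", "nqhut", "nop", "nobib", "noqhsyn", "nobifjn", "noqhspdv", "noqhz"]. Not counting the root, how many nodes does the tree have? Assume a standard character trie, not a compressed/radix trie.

For each word, the new-node count is its length minus the longest prefix already in the trie:
  "gsluue" → 6 new (g, s, l, u, u, e)
  "nqhut" → 5 new (n, q, h, u, t)
  "nop" → prefix "n" already present; 2 new (o, p)
  "nobib" → prefix "no" already present; 3 new (b, i, b)
  "noqhsyn" → prefix "no" already present; 5 new (q, h, s, y, n)
  "nobifjn" → prefix "nobi" already present; 3 new (f, j, n)
  "noqhspdv" → prefix "noqhs" already present; 3 new (p, d, v)
  "noqhz" → prefix "noqh" already present; 1 new (z)
Total nodes = 6 + 5 + 2 + 3 + 5 + 3 + 3 + 1 = 28

28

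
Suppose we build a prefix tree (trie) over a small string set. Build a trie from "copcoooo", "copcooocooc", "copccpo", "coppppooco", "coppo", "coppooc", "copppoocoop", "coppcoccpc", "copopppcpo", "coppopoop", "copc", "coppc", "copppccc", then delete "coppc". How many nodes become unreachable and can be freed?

A node on "coppc"'s path can go only if nothing else ends at it or branches off below it.
Every node on "coppc" is still needed (e.g. by "coppcoccpc"), so nothing is freed.
Nodes removed: 0

0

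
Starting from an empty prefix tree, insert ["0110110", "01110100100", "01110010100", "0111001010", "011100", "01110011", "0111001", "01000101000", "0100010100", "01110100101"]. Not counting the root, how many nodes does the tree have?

32

Trie structure (* marks end of a word):
(root)
└─ 0
   └─ 1
      ├─ 0
      │  └─ 0
      │     └─ 0
      │        └─ 1
      │           └─ 0
      │              └─ 1
      │                 └─ 0
      │                    └─ 0 *
      │                       └─ 0 *
      └─ 1
         ├─ 0
         │  └─ 1
         │     └─ 1
         │        └─ 0 *
         └─ 1
            └─ 0
               ├─ 0 *
               │  └─ 1 *
               │     ├─ 0
               │     │  └─ 1
               │     │     └─ 0 *
               │     │        └─ 0 *
               │     └─ 1 *
               └─ 1
                  └─ 0
                     └─ 0
                        └─ 1
                           └─ 0
                              ├─ 0 *
                              └─ 1 *
Counting every labelled node above: 32.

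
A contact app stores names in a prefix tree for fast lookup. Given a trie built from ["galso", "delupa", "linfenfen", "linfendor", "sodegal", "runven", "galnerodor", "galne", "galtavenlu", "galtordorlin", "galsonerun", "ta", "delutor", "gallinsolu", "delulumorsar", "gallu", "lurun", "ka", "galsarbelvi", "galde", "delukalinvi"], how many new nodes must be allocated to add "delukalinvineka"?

"delukalinvi" is already a path in the trie; the remaining "neka" must be added.
New nodes needed: |"delukalinvineka"| − 11 = 15 − 11 = 4.

4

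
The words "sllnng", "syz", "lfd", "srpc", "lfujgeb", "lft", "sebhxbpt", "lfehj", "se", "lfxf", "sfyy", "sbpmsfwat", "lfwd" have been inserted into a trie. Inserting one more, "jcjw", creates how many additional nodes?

"jcjw" shares no prefix with any stored word, so all 4 characters open new nodes.
4 − 0 = 4 new nodes.

4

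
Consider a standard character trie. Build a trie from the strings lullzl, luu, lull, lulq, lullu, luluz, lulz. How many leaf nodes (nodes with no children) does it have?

Leaves are exactly the stored words that no other stored word extends.
Those words: "lullu", "lullzl", "lulq", "luluz", "lulz", "luu"
Leaf count: 6

6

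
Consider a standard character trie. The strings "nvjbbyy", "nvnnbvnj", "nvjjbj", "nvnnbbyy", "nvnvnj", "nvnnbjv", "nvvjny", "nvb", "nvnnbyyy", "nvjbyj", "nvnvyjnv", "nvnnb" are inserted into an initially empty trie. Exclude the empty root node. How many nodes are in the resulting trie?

38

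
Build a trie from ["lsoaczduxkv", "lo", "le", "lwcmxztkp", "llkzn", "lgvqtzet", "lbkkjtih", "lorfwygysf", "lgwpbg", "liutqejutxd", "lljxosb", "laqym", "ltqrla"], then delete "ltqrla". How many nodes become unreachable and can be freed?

5

A node on "ltqrla"'s path can go only if nothing else ends at it or branches off below it.
The suffix "tqrla" (5 nodes) is used only by "ltqrla"; the node for "l" still has the child "s", so pruning stops there.
Nodes removed: 5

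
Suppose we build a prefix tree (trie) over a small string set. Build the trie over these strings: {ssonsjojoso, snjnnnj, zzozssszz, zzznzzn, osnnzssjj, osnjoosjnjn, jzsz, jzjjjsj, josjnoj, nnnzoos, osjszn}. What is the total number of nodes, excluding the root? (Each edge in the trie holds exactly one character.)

For each word, the new-node count is its length minus the longest prefix already in the trie:
  "ssonsjojoso" → 11 new (s, s, o, n, s, j, o, j, o, s, o)
  "snjnnnj" → prefix "s" already present; 6 new (n, j, n, n, n, j)
  "zzozssszz" → 9 new (z, z, o, z, s, s, s, z, z)
  "zzznzzn" → prefix "zz" already present; 5 new (z, n, z, z, n)
  "osnnzssjj" → 9 new (o, s, n, n, z, s, s, j, j)
  "osnjoosjnjn" → prefix "osn" already present; 8 new (j, o, o, s, j, n, j, n)
  "jzsz" → 4 new (j, z, s, z)
  "jzjjjsj" → prefix "jz" already present; 5 new (j, j, j, s, j)
  "josjnoj" → prefix "j" already present; 6 new (o, s, j, n, o, j)
  "nnnzoos" → 7 new (n, n, n, z, o, o, s)
  "osjszn" → prefix "os" already present; 4 new (j, s, z, n)
Total nodes = 11 + 6 + 9 + 5 + 9 + 8 + 4 + 5 + 6 + 7 + 4 = 74

74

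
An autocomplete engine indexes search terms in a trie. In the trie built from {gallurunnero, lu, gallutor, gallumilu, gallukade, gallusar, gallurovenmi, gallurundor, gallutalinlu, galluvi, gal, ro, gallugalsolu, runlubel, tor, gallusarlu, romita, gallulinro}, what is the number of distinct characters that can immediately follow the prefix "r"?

Walk "r" from the root, arriving at one node.
Characters that immediately follow "r" among the stored strings: {o, u}.
That node has 2 child edges.

2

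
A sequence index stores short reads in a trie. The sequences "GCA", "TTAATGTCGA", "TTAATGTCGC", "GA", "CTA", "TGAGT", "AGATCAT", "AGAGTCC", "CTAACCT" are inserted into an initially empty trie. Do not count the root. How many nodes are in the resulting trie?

37

Trie structure (* marks end of a word):
(root)
├─ A
│  └─ G
│     └─ A
│        ├─ G
│        │  └─ T
│        │     └─ C
│        │        └─ C *
│        └─ T
│           └─ C
│              └─ A
│                 └─ T *
├─ C
│  └─ T
│     └─ A *
│        └─ A
│           └─ C
│              └─ C
│                 └─ T *
├─ G
│  ├─ A *
│  └─ C
│     └─ A *
└─ T
   ├─ G
   │  └─ A
   │     └─ G
   │        └─ T *
   └─ T
      └─ A
         └─ A
            └─ T
               └─ G
                  └─ T
                     └─ C
                        └─ G
                           ├─ A *
                           └─ C *
Counting every labelled node above: 37.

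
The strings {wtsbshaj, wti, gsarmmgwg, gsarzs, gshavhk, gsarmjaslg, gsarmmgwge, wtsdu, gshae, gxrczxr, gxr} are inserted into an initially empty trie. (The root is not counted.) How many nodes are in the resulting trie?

Trace insertions, counting only characters that open a new branch:
  "wtsbshaj" → 8 new (w, t, s, b, s, h, a, j)
  "wti" → prefix "wt" already present; 1 new (i)
  "gsarmmgwg" → 9 new (g, s, a, r, m, m, g, w, g)
  "gsarzs" → prefix "gsar" already present; 2 new (z, s)
  "gshavhk" → prefix "gs" already present; 5 new (h, a, v, h, k)
  "gsarmjaslg" → prefix "gsarm" already present; 5 new (j, a, s, l, g)
  "gsarmmgwge" → prefix "gsarmmgwg" already present; 1 new (e)
  "wtsdu" → prefix "wts" already present; 2 new (d, u)
  "gshae" → prefix "gsha" already present; 1 new (e)
  "gxrczxr" → prefix "g" already present; 6 new (x, r, c, z, x, r)
  "gxr" → prefix "gxr" already present; 0 new (none)
Total nodes = 8 + 1 + 9 + 2 + 5 + 5 + 1 + 2 + 1 + 6 + 0 = 40

40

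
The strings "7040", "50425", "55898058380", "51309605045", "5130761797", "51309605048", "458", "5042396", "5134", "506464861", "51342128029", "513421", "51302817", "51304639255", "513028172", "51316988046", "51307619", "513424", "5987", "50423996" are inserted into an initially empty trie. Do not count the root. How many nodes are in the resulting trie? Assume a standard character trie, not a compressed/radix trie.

Insert word by word; a character creates a node only if that edge doesn't already exist:
  "7040" → 4 new (7, 0, 4, 0)
  "50425" → 5 new (5, 0, 4, 2, 5)
  "55898058380" → prefix "5" already present; 10 new (5, 8, 9, 8, 0, 5, 8, 3, 8, 0)
  "51309605045" → prefix "5" already present; 10 new (1, 3, 0, 9, 6, 0, 5, 0, 4, 5)
  "5130761797" → prefix "5130" already present; 6 new (7, 6, 1, 7, 9, 7)
  "51309605048" → prefix "5130960504" already present; 1 new (8)
  "458" → 3 new (4, 5, 8)
  "5042396" → prefix "5042" already present; 3 new (3, 9, 6)
  "5134" → prefix "513" already present; 1 new (4)
  "506464861" → prefix "50" already present; 7 new (6, 4, 6, 4, 8, 6, 1)
  "51342128029" → prefix "5134" already present; 7 new (2, 1, 2, 8, 0, 2, 9)
  "513421" → prefix "513421" already present; 0 new (none)
  "51302817" → prefix "5130" already present; 4 new (2, 8, 1, 7)
  "51304639255" → prefix "5130" already present; 7 new (4, 6, 3, 9, 2, 5, 5)
  "513028172" → prefix "51302817" already present; 1 new (2)
  "51316988046" → prefix "513" already present; 8 new (1, 6, 9, 8, 8, 0, 4, 6)
  "51307619" → prefix "5130761" already present; 1 new (9)
  "513424" → prefix "51342" already present; 1 new (4)
  "5987" → prefix "5" already present; 3 new (9, 8, 7)
  "50423996" → prefix "504239" already present; 2 new (9, 6)
Total nodes = 4 + 5 + 10 + 10 + 6 + 1 + 3 + 3 + 1 + 7 + 7 + 0 + 4 + 7 + 1 + 8 + 1 + 1 + 3 + 2 = 84

84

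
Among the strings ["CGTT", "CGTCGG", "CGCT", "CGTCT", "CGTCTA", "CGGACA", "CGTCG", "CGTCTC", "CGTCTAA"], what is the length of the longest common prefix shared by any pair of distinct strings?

6

Look for the deepest trie node that still has at least two words in its subtree.
"CGTCTA" and "CGTCTAA" agree on "CGTCTA" (6 characters) before diverging; nothing deeper is shared.
Longest shared-prefix length: 6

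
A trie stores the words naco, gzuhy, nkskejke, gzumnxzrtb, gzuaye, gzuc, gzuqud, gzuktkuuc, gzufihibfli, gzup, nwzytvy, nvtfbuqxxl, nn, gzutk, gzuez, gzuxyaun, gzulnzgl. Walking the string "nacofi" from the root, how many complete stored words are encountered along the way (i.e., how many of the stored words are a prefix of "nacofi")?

Traverse "nacofi" character by character; count nodes along the way that are marked as word ends.
Prefixes of the query that are stored words: "naco"
Count: 1

1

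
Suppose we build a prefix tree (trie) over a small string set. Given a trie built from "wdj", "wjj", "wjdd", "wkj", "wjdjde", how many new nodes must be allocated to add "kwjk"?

4

No existing word starts with "k", so every character of "kwjk" needs a new node.
4 − 0 = 4 new nodes.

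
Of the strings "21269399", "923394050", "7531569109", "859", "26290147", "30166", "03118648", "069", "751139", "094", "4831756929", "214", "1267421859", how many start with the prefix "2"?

Walk to "2"; the words in its subtree are exactly those with that prefix.
Matches: "21269399", "214", "26290147"
Count: 3

3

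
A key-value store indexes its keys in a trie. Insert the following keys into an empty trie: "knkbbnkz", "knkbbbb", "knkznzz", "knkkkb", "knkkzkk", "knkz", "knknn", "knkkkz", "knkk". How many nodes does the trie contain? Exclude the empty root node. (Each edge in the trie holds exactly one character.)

23

Insert word by word; a character creates a node only if that edge doesn't already exist:
  "knkbbnkz" → 8 new (k, n, k, b, b, n, k, z)
  "knkbbbb" → prefix "knkbb" already present; 2 new (b, b)
  "knkznzz" → prefix "knk" already present; 4 new (z, n, z, z)
  "knkkkb" → prefix "knk" already present; 3 new (k, k, b)
  "knkkzkk" → prefix "knkk" already present; 3 new (z, k, k)
  "knkz" → prefix "knkz" already present; 0 new (none)
  "knknn" → prefix "knk" already present; 2 new (n, n)
  "knkkkz" → prefix "knkkk" already present; 1 new (z)
  "knkk" → prefix "knkk" already present; 0 new (none)
Total nodes = 8 + 2 + 4 + 3 + 3 + 0 + 2 + 1 + 0 = 23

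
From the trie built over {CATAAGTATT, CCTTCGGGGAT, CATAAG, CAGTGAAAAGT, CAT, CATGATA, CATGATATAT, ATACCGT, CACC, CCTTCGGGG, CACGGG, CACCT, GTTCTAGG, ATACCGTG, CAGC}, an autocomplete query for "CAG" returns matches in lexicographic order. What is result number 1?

Words with prefix "CAG", in lexicographic order: "CAGC", "CAGTGAAAAGT"
The 1st is CAGC.

CAGC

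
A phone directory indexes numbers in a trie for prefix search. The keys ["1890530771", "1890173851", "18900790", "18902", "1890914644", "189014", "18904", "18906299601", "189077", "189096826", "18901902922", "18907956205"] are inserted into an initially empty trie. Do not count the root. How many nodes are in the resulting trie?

54

For each word, the new-node count is its length minus the longest prefix already in the trie:
  "1890530771" → 10 new (1, 8, 9, 0, 5, 3, 0, 7, 7, 1)
  "1890173851" → prefix "1890" already present; 6 new (1, 7, 3, 8, 5, 1)
  "18900790" → prefix "1890" already present; 4 new (0, 7, 9, 0)
  "18902" → prefix "1890" already present; 1 new (2)
  "1890914644" → prefix "1890" already present; 6 new (9, 1, 4, 6, 4, 4)
  "189014" → prefix "18901" already present; 1 new (4)
  "18904" → prefix "1890" already present; 1 new (4)
  "18906299601" → prefix "1890" already present; 7 new (6, 2, 9, 9, 6, 0, 1)
  "189077" → prefix "1890" already present; 2 new (7, 7)
  "189096826" → prefix "18909" already present; 4 new (6, 8, 2, 6)
  "18901902922" → prefix "18901" already present; 6 new (9, 0, 2, 9, 2, 2)
  "18907956205" → prefix "18907" already present; 6 new (9, 5, 6, 2, 0, 5)
Total nodes = 10 + 6 + 4 + 1 + 6 + 1 + 1 + 7 + 2 + 4 + 6 + 6 = 54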